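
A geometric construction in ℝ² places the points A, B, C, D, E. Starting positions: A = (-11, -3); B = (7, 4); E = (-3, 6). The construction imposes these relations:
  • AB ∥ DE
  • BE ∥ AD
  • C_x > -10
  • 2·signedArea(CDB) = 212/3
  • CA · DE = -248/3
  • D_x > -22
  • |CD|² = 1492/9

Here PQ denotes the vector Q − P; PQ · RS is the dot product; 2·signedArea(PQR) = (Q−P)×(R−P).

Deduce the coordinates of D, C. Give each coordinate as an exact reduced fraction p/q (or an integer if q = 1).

C = (-9, 11/3)
D = (-21, -1)

1. D_x = -21  [AB ∥ DE ∩ BE ∥ AD]
2. D_y = -1  [AB ∥ DE ∩ BE ∥ AD]
   → D = (-21, -1)
3. C_x = -9  [CA · DE = -248/3 ∩ 2·signedArea(CDB) = 212/3]
4. C_y = 11/3  [CA · DE = -248/3 ∩ 2·signedArea(CDB) = 212/3]
   → C = (-9, 11/3)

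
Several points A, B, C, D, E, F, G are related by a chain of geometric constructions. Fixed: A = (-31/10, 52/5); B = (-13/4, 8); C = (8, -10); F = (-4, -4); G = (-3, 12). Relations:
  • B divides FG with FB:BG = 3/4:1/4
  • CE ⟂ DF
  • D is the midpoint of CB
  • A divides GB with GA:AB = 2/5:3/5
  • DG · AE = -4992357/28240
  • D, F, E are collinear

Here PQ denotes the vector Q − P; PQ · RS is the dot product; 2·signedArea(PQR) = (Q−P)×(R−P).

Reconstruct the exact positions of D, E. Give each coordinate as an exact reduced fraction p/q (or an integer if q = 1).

D = (19/8, -1)
E = (1240/353, -164/353)

1. D_x = 19/8  [D is the midpoint of CB]
2. D_y = -1  [D is the midpoint of CB]
   → D = (19/8, -1)
3. E_x = 1240/353  [D, F, E are collinear ∩ CE ⟂ DF]
4. E_y = -164/353  [D, F, E are collinear ∩ CE ⟂ DF]
   → E = (1240/353, -164/353)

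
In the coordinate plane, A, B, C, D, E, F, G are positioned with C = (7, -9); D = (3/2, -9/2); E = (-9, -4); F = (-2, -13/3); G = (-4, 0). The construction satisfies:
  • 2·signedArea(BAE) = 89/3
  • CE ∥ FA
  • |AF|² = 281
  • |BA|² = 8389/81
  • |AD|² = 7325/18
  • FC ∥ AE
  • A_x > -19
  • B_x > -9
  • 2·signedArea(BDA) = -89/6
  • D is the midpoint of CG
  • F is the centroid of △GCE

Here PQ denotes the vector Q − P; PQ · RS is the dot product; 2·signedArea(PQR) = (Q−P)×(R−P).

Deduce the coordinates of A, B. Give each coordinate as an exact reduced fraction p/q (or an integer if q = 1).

1. A_x = -18  [FC ∥ AE ∩ CE ∥ FA]
2. A_y = 2/3  [FC ∥ AE ∩ CE ∥ FA]
   → A = (-18, 2/3)
3. B_x = -8  [2·signedArea(BDA) = -89/6 ∩ 2·signedArea(BAE) = 89/3]
4. B_y = -11/9  [2·signedArea(BDA) = -89/6 ∩ 2·signedArea(BAE) = 89/3]
   → B = (-8, -11/9)

A = (-18, 2/3)
B = (-8, -11/9)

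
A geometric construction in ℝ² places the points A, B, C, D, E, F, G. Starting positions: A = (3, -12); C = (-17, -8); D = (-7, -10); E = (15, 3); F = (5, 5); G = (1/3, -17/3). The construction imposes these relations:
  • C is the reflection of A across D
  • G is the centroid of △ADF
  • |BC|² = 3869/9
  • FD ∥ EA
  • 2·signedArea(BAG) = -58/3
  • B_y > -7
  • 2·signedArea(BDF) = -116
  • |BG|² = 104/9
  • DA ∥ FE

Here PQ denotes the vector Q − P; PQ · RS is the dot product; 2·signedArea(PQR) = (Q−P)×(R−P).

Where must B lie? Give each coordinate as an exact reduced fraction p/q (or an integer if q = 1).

B = (11/3, -19/3)

1. B_x = 11/3  [2·signedArea(BDF) = -116 ∩ 2·signedArea(BAG) = -58/3]
2. B_y = -19/3  [2·signedArea(BDF) = -116 ∩ 2·signedArea(BAG) = -58/3]
   → B = (11/3, -19/3)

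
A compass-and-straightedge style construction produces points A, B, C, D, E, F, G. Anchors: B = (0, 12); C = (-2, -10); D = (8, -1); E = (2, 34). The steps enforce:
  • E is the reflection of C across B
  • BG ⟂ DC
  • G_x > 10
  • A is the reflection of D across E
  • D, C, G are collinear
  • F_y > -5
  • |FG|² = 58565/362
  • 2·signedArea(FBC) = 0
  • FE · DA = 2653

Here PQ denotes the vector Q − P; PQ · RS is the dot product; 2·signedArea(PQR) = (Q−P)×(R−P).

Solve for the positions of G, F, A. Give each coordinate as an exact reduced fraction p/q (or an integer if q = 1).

A = (-4, 69)
F = (-3/2, -9/2)
G = (1818/181, 152/181)

1. G_x = 1818/181  [D, C, G are collinear ∩ BG ⟂ DC]
2. G_y = 152/181  [D, C, G are collinear ∩ BG ⟂ DC]
   → G = (1818/181, 152/181)
3. A_x = -4  [A is the reflection of D across E]
4. A_y = 69  [A is the reflection of D across E]
   → A = (-4, 69)
5. F_x = -3/2  [2·signedArea(FBC) = 0 ∩ FE · DA = 2653]
6. F_y = -9/2  [2·signedArea(FBC) = 0 ∩ FE · DA = 2653]
   → F = (-3/2, -9/2)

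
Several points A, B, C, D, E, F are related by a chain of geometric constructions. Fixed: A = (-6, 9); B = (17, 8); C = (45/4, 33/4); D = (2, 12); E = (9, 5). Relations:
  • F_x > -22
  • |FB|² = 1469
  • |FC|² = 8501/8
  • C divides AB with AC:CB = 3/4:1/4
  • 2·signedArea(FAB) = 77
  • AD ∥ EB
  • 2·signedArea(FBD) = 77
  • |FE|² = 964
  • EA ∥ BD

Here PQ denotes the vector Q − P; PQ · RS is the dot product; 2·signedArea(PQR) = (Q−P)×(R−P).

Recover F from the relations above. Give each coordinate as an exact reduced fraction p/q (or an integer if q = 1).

1. F_x = -21  [2·signedArea(FBD) = 77 ∩ 2·signedArea(FAB) = 77]
2. F_y = 13  [2·signedArea(FBD) = 77 ∩ 2·signedArea(FAB) = 77]
   → F = (-21, 13)

F = (-21, 13)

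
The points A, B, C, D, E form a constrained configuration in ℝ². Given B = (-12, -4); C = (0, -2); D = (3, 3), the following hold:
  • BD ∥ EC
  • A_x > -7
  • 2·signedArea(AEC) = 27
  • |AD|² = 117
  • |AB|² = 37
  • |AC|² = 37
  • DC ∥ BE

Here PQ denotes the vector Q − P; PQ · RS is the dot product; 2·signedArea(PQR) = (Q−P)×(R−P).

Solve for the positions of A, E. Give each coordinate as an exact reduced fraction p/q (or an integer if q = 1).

1. E_x = -15  [BD ∥ EC ∩ DC ∥ BE]
2. E_y = -9  [BD ∥ EC ∩ DC ∥ BE]
   → E = (-15, -9)
3. A_x = -6  [line -7·x + 15·y + 3 = 0 ∩ |AB|² = 37]
4. A_y = -3  [line -7·x + 15·y + 3 = 0 ∩ |AB|² = 37]
   → A = (-6, -3)

A = (-6, -3)
E = (-15, -9)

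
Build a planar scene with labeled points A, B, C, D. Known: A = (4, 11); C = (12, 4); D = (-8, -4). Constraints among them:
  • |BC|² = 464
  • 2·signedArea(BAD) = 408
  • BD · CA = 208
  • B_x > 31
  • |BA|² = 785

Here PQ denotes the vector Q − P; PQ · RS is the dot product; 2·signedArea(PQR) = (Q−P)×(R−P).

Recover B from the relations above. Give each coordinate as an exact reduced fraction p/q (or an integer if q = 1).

1. B_x = 32  [2·signedArea(BAD) = 408 ∩ BD · CA = 208]
2. B_y = 12  [2·signedArea(BAD) = 408 ∩ BD · CA = 208]
   → B = (32, 12)

B = (32, 12)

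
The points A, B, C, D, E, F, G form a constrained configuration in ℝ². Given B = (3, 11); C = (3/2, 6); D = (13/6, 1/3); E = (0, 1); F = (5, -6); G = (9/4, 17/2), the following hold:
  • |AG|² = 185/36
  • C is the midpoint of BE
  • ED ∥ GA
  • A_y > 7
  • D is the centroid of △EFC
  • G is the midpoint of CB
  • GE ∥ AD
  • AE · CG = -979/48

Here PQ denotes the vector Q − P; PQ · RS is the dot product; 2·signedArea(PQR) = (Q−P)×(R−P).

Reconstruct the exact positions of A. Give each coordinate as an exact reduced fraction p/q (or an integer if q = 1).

A = (53/12, 47/6)

1. A_x = 53/12  [GE ∥ AD ∩ ED ∥ GA]
2. A_y = 47/6  [GE ∥ AD ∩ ED ∥ GA]
   → A = (53/12, 47/6)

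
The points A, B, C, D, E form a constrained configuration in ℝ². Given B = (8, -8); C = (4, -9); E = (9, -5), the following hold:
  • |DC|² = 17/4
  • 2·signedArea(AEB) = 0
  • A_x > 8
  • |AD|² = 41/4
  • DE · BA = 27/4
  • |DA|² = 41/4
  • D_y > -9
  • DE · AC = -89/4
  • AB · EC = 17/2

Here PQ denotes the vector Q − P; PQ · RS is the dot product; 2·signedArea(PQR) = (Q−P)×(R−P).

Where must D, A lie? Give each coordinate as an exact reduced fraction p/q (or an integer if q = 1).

A = (17/2, -13/2)
D = (6, -17/2)

1. A_x = 17/2  [2·signedArea(AEB) = 0 ∩ AB · EC = 17/2]
2. A_y = -13/2  [2·signedArea(AEB) = 0 ∩ AB · EC = 17/2]
   → A = (17/2, -13/2)
3. D_x = 6  [DE · AC = -89/4 ∩ DE · BA = 27/4]
4. D_y = -17/2  [DE · AC = -89/4 ∩ DE · BA = 27/4]
   → D = (6, -17/2)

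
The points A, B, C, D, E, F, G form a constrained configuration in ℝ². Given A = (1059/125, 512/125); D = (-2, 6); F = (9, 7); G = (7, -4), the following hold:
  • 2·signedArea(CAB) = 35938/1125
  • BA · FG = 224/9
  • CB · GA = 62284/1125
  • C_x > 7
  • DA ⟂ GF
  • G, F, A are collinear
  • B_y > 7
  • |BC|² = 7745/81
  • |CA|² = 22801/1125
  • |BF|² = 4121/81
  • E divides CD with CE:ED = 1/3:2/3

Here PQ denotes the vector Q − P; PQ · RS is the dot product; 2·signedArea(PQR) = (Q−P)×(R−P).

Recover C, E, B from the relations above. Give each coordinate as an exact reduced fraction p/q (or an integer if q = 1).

B = (17/9, 68/9)
C = (23/3, -1/3)
E = (40/9, 16/9)

1. B_x = 17/9  [line 2·x + 11·y + -782/9 = 0 ∩ |BF|² = 4121/81]
2. B_y = 68/9  [line 2·x + 11·y + -782/9 = 0 ∩ |BF|² = 4121/81]
   → B = (17/9, 68/9)
3. C_x = 23/3  [CB · GA = 62284/1125 ∩ 2·signedArea(CAB) = 35938/1125]
4. C_y = -1/3  [CB · GA = 62284/1125 ∩ 2·signedArea(CAB) = 35938/1125]
   → C = (23/3, -1/3)
5. E_x = 40/9  [E divides CD with CE:ED = 1/3:2/3]
6. E_y = 16/9  [E divides CD with CE:ED = 1/3:2/3]
   → E = (40/9, 16/9)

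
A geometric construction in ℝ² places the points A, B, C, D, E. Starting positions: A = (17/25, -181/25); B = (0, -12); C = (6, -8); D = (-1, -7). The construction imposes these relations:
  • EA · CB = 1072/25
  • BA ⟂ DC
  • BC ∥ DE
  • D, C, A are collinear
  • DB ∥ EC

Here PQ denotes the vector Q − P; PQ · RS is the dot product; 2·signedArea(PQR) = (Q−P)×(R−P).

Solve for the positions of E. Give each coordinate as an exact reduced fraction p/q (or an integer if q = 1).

1. E_x = 5  [DB ∥ EC ∩ BC ∥ DE]
2. E_y = -3  [DB ∥ EC ∩ BC ∥ DE]
   → E = (5, -3)

E = (5, -3)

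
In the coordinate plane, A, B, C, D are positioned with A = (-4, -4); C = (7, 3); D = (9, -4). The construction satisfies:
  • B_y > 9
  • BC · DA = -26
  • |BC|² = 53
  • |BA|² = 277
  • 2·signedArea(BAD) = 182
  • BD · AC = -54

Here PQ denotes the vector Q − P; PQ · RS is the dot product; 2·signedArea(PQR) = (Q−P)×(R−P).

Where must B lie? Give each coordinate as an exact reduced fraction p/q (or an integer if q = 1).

1. B_x = 5  [2·signedArea(BAD) = 182 ∩ BD · AC = -54]
2. B_y = 10  [2·signedArea(BAD) = 182 ∩ BD · AC = -54]
   → B = (5, 10)

B = (5, 10)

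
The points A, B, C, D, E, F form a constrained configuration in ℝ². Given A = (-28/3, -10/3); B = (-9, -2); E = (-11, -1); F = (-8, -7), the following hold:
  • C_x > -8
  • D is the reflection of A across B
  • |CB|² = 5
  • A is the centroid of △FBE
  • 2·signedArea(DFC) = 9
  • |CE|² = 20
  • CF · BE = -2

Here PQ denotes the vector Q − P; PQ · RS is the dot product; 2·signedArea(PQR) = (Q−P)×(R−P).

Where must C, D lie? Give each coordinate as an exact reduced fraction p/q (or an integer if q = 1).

1. C_x = -7  [line 2·x + -1·y + 11 = 0 ∩ |CB|² = 5]
2. C_y = -3  [line 2·x + -1·y + 11 = 0 ∩ |CB|² = 5]
   → C = (-7, -3)
3. D_x = -26/3  [D is the reflection of A across B]
4. D_y = -2/3  [D is the reflection of A across B]
   → D = (-26/3, -2/3)

C = (-7, -3)
D = (-26/3, -2/3)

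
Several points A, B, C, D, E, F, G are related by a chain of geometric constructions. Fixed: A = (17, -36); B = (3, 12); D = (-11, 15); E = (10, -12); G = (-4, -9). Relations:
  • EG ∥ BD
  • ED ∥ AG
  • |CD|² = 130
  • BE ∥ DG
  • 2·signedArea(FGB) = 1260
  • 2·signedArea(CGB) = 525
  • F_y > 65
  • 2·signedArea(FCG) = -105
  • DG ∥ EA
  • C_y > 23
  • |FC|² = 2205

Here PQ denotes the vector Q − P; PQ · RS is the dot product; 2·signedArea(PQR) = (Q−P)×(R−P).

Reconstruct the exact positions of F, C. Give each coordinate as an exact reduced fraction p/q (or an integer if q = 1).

1. C_x = -18  [line -21·x + 7·y + -546 = 0 ∩ |CD|² = 130]
2. C_y = 24  [line -21·x + 7·y + -546 = 0 ∩ |CD|² = 130]
   → C = (-18, 24)
3. F_x = -39  [2·signedArea(FGB) = 1260 ∩ 2·signedArea(FCG) = -105]
4. F_y = 66  [2·signedArea(FGB) = 1260 ∩ 2·signedArea(FCG) = -105]
   → F = (-39, 66)

C = (-18, 24)
F = (-39, 66)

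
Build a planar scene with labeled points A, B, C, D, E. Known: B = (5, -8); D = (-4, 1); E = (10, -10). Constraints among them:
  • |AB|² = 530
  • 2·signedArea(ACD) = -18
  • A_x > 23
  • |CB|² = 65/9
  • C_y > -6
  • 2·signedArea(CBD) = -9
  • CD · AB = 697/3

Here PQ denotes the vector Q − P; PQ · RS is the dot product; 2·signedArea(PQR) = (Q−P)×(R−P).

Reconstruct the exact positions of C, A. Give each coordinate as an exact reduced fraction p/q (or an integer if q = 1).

A = (24, -21)
C = (11/3, -17/3)

1. C_x = 11/3  [line -9·x + -9·y + -18 = 0 ∩ |CB|² = 65/9]
2. C_y = -17/3  [line -9·x + -9·y + -18 = 0 ∩ |CB|² = 65/9]
   → C = (11/3, -17/3)
3. A_x = 24  [2·signedArea(ACD) = -18 ∩ CD · AB = 697/3]
4. A_y = -21  [2·signedArea(ACD) = -18 ∩ CD · AB = 697/3]
   → A = (24, -21)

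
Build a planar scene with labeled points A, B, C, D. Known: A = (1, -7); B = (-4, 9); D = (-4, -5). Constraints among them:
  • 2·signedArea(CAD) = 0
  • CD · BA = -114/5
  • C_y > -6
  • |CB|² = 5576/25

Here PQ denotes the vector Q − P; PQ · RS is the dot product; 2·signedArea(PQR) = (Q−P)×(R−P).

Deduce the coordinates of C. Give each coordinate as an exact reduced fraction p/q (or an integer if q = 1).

C = (-2, -29/5)

1. C_x = -2  [2·signedArea(CAD) = 0 ∩ CD · BA = -114/5]
2. C_y = -29/5  [2·signedArea(CAD) = 0 ∩ CD · BA = -114/5]
   → C = (-2, -29/5)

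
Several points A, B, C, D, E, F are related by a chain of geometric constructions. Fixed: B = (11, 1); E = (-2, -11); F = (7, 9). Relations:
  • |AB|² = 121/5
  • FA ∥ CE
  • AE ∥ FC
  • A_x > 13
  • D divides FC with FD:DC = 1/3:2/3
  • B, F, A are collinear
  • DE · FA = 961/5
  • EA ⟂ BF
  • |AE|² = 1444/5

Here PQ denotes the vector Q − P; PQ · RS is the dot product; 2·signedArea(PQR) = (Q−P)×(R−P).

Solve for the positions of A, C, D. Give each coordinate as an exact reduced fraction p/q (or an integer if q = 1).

1. A_x = 66/5  [B, F, A are collinear ∩ EA ⟂ BF]
2. A_y = -17/5  [B, F, A are collinear ∩ EA ⟂ BF]
   → A = (66/5, -17/5)
3. C_x = -41/5  [FA ∥ CE ∩ AE ∥ FC]
4. C_y = 7/5  [FA ∥ CE ∩ AE ∥ FC]
   → C = (-41/5, 7/5)
5. D_x = 29/15  [D divides FC with FD:DC = 1/3:2/3]
6. D_y = 97/15  [D divides FC with FD:DC = 1/3:2/3]
   → D = (29/15, 97/15)

A = (66/5, -17/5)
C = (-41/5, 7/5)
D = (29/15, 97/15)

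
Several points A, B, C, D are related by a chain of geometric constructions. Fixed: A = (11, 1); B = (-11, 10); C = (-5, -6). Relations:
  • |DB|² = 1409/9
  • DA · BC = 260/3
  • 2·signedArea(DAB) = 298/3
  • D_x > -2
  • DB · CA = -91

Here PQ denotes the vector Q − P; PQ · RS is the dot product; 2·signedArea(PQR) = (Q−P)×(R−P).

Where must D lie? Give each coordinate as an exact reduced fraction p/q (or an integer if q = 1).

1. D_x = -5/3  [DA · BC = 260/3 ∩ DB · CA = -91]
2. D_y = 5/3  [DA · BC = 260/3 ∩ DB · CA = -91]
   → D = (-5/3, 5/3)

D = (-5/3, 5/3)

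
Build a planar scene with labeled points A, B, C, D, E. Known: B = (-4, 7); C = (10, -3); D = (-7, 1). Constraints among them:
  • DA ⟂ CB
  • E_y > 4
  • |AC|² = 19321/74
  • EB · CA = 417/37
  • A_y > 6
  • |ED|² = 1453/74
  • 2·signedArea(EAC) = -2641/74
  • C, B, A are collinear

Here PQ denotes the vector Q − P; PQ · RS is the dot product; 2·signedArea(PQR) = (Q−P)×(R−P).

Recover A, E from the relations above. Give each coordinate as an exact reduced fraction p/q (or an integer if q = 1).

A = (-233/74, 473/74)
E = (-349/74, 355/74)

1. A_x = -233/74  [C, B, A are collinear ∩ DA ⟂ CB]
2. A_y = 473/74  [C, B, A are collinear ∩ DA ⟂ CB]
   → A = (-233/74, 473/74)
3. E_x = -349/74  [2·signedArea(EAC) = -2641/74 ∩ EB · CA = 417/37]
4. E_y = 355/74  [2·signedArea(EAC) = -2641/74 ∩ EB · CA = 417/37]
   → E = (-349/74, 355/74)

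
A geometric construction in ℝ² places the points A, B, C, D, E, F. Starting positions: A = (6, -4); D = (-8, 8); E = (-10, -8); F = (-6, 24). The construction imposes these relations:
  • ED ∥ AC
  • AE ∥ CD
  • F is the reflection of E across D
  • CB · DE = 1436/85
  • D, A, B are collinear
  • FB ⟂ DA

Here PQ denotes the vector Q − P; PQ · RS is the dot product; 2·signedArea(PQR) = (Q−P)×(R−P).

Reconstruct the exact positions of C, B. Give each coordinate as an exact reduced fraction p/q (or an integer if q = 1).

B = (-1254/85, 1172/85)
C = (8, 12)

1. C_x = 8  [AE ∥ CD ∩ ED ∥ AC]
2. C_y = 12  [AE ∥ CD ∩ ED ∥ AC]
   → C = (8, 12)
3. B_x = -1254/85  [D, A, B are collinear ∩ FB ⟂ DA]
4. B_y = 1172/85  [D, A, B are collinear ∩ FB ⟂ DA]
   → B = (-1254/85, 1172/85)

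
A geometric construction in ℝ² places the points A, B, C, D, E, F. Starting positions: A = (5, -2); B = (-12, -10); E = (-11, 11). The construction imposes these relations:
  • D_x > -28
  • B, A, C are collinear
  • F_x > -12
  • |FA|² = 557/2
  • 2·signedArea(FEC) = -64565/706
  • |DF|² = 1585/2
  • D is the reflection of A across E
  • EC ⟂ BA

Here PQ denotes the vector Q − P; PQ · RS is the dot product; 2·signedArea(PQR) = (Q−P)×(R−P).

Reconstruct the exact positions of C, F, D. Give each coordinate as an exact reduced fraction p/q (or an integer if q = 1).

C = (-1091/353, -2050/353)
D = (-27, 24)
F = (-23/2, 1/2)

1. C_x = -1091/353  [B, A, C are collinear ∩ EC ⟂ BA]
2. C_y = -2050/353  [B, A, C are collinear ∩ EC ⟂ BA]
   → C = (-1091/353, -2050/353)
3. D_x = -27  [D is the reflection of A across E]
4. D_y = 24  [D is the reflection of A across E]
   → D = (-27, 24)
5. F_x = -23/2  [line 5933/353·x + 2792/353·y + 133667/706 = 0 ∩ |DF|² = 1585/2]
6. F_y = 1/2  [line 5933/353·x + 2792/353·y + 133667/706 = 0 ∩ |DF|² = 1585/2]
   → F = (-23/2, 1/2)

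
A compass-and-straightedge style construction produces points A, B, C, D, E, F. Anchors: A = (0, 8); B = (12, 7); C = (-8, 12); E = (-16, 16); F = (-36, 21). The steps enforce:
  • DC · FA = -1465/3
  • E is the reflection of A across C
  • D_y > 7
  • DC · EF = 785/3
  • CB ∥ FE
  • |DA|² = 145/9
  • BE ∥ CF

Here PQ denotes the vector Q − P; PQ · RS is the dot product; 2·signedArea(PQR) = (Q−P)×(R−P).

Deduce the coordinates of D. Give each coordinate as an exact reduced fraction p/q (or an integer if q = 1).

D = (4, 23/3)

1. D_x = 4  [DC · FA = -1465/3 ∩ DC · EF = 785/3]
2. D_y = 23/3  [DC · FA = -1465/3 ∩ DC · EF = 785/3]
   → D = (4, 23/3)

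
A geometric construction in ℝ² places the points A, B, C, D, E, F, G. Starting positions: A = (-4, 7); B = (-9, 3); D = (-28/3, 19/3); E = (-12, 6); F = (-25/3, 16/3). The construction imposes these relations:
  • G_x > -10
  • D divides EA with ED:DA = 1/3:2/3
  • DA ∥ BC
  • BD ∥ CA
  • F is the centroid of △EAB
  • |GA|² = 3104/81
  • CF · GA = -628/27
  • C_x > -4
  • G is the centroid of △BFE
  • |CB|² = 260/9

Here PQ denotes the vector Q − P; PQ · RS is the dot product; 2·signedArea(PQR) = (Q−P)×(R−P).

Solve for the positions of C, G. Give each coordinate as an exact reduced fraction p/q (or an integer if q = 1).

C = (-11/3, 11/3)
G = (-88/9, 43/9)

1. C_x = -11/3  [BD ∥ CA ∩ DA ∥ BC]
2. C_y = 11/3  [BD ∥ CA ∩ DA ∥ BC]
   → C = (-11/3, 11/3)
3. G_x = -88/9  [G is the centroid of △BFE]
4. G_y = 43/9  [G is the centroid of △BFE]
   → G = (-88/9, 43/9)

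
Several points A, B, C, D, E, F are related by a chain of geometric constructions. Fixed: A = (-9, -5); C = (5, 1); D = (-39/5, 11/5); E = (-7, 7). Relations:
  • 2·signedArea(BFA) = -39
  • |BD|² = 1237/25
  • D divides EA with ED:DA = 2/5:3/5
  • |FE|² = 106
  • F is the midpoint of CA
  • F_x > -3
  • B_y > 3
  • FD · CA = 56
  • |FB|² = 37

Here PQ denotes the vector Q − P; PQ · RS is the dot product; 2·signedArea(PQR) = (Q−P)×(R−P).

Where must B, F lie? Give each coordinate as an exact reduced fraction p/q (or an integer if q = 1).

1. F_x = -2  [F is the midpoint of CA]
2. F_y = -2  [F is the midpoint of CA]
   → F = (-2, -2)
3. B_x = -1  [line 3·x + -7·y + 31 = 0 ∩ |BD|² = 1237/25]
4. B_y = 4  [line 3·x + -7·y + 31 = 0 ∩ |BD|² = 1237/25]
   → B = (-1, 4)

B = (-1, 4)
F = (-2, -2)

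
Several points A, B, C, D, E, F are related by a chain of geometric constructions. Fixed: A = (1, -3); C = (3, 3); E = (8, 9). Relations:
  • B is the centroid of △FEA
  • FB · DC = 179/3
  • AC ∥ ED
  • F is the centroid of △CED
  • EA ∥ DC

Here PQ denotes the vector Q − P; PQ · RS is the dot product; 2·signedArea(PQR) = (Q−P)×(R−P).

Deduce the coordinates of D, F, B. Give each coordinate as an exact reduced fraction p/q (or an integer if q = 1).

1. D_x = 10  [EA ∥ DC ∩ AC ∥ ED]
2. D_y = 15  [EA ∥ DC ∩ AC ∥ ED]
   → D = (10, 15)
3. F_x = 7  [F is the centroid of △CED]
4. F_y = 9  [F is the centroid of △CED]
   → F = (7, 9)
5. B_x = 16/3  [B is the centroid of △FEA]
6. B_y = 5  [B is the centroid of △FEA]
   → B = (16/3, 5)

B = (16/3, 5)
D = (10, 15)
F = (7, 9)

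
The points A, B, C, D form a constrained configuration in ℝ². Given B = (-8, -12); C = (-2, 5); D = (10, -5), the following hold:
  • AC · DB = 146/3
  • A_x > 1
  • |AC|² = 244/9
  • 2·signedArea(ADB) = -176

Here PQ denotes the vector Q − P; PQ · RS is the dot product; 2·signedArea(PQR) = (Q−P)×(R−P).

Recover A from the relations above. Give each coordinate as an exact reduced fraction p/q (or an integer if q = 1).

A = (2, 5/3)

1. A_x = 2  [AC · DB = 146/3 ∩ 2·signedArea(ADB) = -176]
2. A_y = 5/3  [AC · DB = 146/3 ∩ 2·signedArea(ADB) = -176]
   → A = (2, 5/3)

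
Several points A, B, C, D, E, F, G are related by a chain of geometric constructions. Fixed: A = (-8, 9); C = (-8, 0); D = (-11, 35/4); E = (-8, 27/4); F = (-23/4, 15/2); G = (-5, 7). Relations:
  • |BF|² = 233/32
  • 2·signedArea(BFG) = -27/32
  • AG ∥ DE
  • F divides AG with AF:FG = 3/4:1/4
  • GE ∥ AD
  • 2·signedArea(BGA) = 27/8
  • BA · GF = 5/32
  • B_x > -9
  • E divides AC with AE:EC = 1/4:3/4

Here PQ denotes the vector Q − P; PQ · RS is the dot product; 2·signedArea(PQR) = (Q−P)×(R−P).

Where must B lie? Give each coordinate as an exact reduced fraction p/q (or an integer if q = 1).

1. B_x = -67/8  [2·signedArea(BFG) = -27/32 ∩ BA · GF = 5/32]
2. B_y = 65/8  [2·signedArea(BFG) = -27/32 ∩ BA · GF = 5/32]
   → B = (-67/8, 65/8)

B = (-67/8, 65/8)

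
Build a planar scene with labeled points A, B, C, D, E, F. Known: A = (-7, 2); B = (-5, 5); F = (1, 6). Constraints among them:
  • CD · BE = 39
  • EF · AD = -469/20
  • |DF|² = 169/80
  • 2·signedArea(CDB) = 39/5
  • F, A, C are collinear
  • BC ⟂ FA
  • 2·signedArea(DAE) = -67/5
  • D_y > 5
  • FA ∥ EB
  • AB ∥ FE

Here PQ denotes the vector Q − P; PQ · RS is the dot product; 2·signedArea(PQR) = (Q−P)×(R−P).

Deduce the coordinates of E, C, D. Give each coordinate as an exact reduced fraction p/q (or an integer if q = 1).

1. E_x = 3  [FA ∥ EB ∩ AB ∥ FE]
2. E_y = 9  [FA ∥ EB ∩ AB ∥ FE]
   → E = (3, 9)
3. C_x = -21/5  [F, A, C are collinear ∩ BC ⟂ FA]
4. C_y = 17/5  [F, A, C are collinear ∩ BC ⟂ FA]
   → C = (-21/5, 17/5)
5. D_x = -3/10  [2·signedArea(DAE) = -67/5 ∩ EF · AD = -469/20]
6. D_y = 107/20  [2·signedArea(DAE) = -67/5 ∩ EF · AD = -469/20]
   → D = (-3/10, 107/20)

C = (-21/5, 17/5)
D = (-3/10, 107/20)
E = (3, 9)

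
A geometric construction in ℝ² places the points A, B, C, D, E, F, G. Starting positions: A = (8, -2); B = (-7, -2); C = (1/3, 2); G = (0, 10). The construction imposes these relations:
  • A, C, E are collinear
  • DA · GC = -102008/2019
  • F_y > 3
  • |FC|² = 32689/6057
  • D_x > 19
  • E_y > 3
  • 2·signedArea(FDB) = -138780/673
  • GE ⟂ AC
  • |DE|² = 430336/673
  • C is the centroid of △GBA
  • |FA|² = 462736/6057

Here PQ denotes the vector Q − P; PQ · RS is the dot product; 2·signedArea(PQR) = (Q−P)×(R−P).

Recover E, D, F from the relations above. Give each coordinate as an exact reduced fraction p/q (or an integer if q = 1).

1. E_x = -2160/673  [A, C, E are collinear ∩ GE ⟂ AC]
2. E_y = 2590/673  [A, C, E are collinear ∩ GE ⟂ AC]
   → E = (-2160/673, 2590/673)
3. D_x = 12928/673  [line -1/3·x + 8·y + 139696/2019 = 0 ∩ |DE|² = 430336/673]
4. D_y = -5282/673  [line -1/3·x + 8·y + 139696/2019 = 0 ∩ |DE|² = 430336/673]
   → D = (12928/673, -5282/673)
5. F_x = 3224/2019  [line -3936/673·x + -17639/673·y + 75950/673 = 0 ∩ |FA|² = 462736/6057]
6. F_y = 2658/673  [line -3936/673·x + -17639/673·y + 75950/673 = 0 ∩ |FA|² = 462736/6057]
   → F = (3224/2019, 2658/673)

D = (12928/673, -5282/673)
E = (-2160/673, 2590/673)
F = (3224/2019, 2658/673)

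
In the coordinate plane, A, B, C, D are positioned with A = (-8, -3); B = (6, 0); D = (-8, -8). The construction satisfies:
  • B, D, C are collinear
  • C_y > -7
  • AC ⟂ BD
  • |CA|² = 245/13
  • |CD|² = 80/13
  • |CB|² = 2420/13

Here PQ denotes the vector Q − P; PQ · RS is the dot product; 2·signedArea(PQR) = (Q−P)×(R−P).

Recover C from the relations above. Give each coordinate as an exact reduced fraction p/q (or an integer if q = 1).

1. C_x = -76/13  [B, D, C are collinear ∩ AC ⟂ BD]
2. C_y = -88/13  [B, D, C are collinear ∩ AC ⟂ BD]
   → C = (-76/13, -88/13)

C = (-76/13, -88/13)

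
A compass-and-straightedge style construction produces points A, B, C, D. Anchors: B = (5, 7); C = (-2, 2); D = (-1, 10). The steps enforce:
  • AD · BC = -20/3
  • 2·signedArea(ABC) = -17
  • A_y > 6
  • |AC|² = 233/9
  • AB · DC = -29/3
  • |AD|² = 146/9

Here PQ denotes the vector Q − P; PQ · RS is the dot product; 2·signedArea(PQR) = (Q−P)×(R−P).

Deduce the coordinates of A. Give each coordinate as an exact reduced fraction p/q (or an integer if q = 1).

1. A_x = 2/3  [2·signedArea(ABC) = -17 ∩ AB · DC = -29/3]
2. A_y = 19/3  [2·signedArea(ABC) = -17 ∩ AB · DC = -29/3]
   → A = (2/3, 19/3)

A = (2/3, 19/3)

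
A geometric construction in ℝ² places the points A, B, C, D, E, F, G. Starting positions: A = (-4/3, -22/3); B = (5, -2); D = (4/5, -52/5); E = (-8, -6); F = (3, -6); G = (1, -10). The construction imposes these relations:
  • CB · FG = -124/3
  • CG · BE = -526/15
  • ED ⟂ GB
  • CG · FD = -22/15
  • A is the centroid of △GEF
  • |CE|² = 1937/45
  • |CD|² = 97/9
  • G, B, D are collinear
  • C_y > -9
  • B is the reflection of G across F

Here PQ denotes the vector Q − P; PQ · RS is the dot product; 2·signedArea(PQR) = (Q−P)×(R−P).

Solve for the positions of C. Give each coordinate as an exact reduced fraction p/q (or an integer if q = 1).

C = (-31/15, -44/5)

1. C_x = -31/15  [CB · FG = -124/3 ∩ CG · BE = -526/15]
2. C_y = -44/5  [CB · FG = -124/3 ∩ CG · BE = -526/15]
   → C = (-31/15, -44/5)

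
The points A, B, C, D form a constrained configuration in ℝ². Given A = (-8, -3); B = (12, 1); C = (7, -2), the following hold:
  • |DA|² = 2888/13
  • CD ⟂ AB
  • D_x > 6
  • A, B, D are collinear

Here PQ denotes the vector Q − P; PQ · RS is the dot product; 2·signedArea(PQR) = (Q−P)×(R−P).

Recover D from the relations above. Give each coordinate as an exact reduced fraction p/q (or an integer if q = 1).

D = (86/13, -1/13)

1. D_x = 86/13  [A, B, D are collinear ∩ CD ⟂ AB]
2. D_y = -1/13  [A, B, D are collinear ∩ CD ⟂ AB]
   → D = (86/13, -1/13)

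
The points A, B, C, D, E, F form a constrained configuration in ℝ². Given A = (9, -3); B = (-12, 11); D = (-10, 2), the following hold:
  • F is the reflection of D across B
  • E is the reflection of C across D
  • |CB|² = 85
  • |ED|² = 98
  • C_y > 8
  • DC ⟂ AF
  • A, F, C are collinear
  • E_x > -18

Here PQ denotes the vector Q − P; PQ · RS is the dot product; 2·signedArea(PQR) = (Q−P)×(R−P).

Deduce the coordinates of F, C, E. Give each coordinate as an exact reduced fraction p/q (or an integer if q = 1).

C = (-3, 9)
E = (-17, -5)
F = (-14, 20)

1. F_x = -14  [F is the reflection of D across B]
2. F_y = 20  [F is the reflection of D across B]
   → F = (-14, 20)
3. C_x = -3  [A, F, C are collinear ∩ DC ⟂ AF]
4. C_y = 9  [A, F, C are collinear ∩ DC ⟂ AF]
   → C = (-3, 9)
5. E_x = -17  [E is the reflection of C across D]
6. E_y = -5  [E is the reflection of C across D]
   → E = (-17, -5)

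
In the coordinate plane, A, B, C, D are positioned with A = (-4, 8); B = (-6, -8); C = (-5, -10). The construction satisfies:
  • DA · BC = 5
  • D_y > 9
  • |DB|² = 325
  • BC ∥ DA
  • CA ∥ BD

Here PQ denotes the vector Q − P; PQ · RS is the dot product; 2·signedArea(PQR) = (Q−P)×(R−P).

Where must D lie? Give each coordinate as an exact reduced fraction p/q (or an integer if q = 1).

1. D_x = -5  [BC ∥ DA ∩ CA ∥ BD]
2. D_y = 10  [BC ∥ DA ∩ CA ∥ BD]
   → D = (-5, 10)

D = (-5, 10)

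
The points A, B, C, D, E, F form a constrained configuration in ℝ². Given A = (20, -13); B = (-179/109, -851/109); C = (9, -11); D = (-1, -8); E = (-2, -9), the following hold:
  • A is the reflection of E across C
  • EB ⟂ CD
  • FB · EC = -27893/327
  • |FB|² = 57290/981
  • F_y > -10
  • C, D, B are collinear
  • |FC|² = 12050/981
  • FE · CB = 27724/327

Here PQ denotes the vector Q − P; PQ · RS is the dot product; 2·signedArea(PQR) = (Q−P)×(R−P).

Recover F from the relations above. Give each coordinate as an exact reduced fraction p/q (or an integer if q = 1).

1. F_x = 1892/327  [FB · EC = -27893/327 ∩ FE · CB = 27724/327]
2. F_y = -3140/327  [FB · EC = -27893/327 ∩ FE · CB = 27724/327]
   → F = (1892/327, -3140/327)

F = (1892/327, -3140/327)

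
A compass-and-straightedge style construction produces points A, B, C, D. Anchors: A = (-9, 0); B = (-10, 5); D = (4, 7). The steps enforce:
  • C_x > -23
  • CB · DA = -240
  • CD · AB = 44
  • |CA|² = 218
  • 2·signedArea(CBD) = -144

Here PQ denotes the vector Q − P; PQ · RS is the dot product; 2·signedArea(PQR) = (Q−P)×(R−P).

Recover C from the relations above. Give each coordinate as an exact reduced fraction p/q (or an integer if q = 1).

1. C_x = -22  [CB · DA = -240 ∩ 2·signedArea(CBD) = -144]
2. C_y = -7  [CB · DA = -240 ∩ 2·signedArea(CBD) = -144]
   → C = (-22, -7)

C = (-22, -7)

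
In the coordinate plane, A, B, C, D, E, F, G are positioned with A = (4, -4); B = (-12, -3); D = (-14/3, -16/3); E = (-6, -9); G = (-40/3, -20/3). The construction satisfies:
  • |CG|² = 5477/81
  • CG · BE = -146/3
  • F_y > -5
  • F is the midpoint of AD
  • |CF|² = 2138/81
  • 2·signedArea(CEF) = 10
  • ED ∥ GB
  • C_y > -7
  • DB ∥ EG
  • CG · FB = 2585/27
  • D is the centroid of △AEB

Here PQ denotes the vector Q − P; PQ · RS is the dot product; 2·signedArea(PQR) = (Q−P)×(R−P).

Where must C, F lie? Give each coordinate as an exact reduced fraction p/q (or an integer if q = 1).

C = (-46/9, -59/9)
F = (-1/3, -14/3)

1. C_x = -46/9  [line -6·x + 6·y + 26/3 = 0 ∩ |CG|² = 5477/81]
2. C_y = -59/9  [line -6·x + 6·y + 26/3 = 0 ∩ |CG|² = 5477/81]
   → C = (-46/9, -59/9)
3. F_x = -1/3  [CG · FB = 2585/27 ∩ F is the midpoint of AD]
4. F_y = -14/3  [CG · FB = 2585/27 ∩ F is the midpoint of AD]
   → F = (-1/3, -14/3)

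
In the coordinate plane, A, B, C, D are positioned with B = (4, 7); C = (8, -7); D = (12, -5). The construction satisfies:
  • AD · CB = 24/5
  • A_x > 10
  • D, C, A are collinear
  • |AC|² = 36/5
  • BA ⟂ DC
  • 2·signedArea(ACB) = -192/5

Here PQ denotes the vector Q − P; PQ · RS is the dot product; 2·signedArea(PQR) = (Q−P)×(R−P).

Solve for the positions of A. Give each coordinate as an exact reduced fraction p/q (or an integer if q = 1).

A = (52/5, -29/5)

1. A_x = 52/5  [D, C, A are collinear ∩ BA ⟂ DC]
2. A_y = -29/5  [D, C, A are collinear ∩ BA ⟂ DC]
   → A = (52/5, -29/5)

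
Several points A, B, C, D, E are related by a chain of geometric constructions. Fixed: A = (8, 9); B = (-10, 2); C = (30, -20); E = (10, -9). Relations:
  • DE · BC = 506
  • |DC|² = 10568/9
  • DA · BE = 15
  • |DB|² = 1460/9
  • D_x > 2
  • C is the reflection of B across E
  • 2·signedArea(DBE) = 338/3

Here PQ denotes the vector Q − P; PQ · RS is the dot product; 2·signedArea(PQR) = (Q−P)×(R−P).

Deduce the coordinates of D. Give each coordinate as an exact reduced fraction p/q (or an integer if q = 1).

D = (8/3, 2/3)

1. D_x = 8/3  [DA · BE = 15 ∩ 2·signedArea(DBE) = 338/3]
2. D_y = 2/3  [DA · BE = 15 ∩ 2·signedArea(DBE) = 338/3]
   → D = (8/3, 2/3)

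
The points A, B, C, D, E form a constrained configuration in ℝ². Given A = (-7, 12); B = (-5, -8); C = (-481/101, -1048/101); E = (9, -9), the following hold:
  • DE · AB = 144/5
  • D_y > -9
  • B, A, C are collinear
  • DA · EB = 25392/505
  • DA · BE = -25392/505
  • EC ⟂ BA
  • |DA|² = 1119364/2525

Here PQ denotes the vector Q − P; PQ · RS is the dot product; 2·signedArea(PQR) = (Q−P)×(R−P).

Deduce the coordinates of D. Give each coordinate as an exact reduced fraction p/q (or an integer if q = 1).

D = (-2477/505, -904/101)

1. D_x = -2477/505  [DA · EB = 25392/505 ∩ DE · AB = 144/5]
2. D_y = -904/101  [DA · EB = 25392/505 ∩ DE · AB = 144/5]
   → D = (-2477/505, -904/101)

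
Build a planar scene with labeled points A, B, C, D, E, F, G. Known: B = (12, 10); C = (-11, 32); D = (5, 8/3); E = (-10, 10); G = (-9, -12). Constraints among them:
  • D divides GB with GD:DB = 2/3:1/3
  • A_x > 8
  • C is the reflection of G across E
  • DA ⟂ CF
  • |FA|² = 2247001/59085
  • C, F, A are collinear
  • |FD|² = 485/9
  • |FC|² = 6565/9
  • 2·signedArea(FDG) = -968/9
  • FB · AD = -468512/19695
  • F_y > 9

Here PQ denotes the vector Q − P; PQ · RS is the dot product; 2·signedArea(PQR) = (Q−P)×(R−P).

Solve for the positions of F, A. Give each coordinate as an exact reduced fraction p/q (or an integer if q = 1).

1. F_x = 14/3  [line 44/3·x + -14·y + 644/9 = 0 ∩ |FD|² = 485/9]
2. F_y = 10  [line 44/3·x + -14·y + 644/9 = 0 ∩ |FD|² = 485/9]
   → F = (14/3, 10)
3. A_x = 54121/6565  [FB · AD = -468512/19695 ∩ C, F, A are collinear]
4. A_y = 32672/6565  [FB · AD = -468512/19695 ∩ C, F, A are collinear]
   → A = (54121/6565, 32672/6565)

A = (54121/6565, 32672/6565)
F = (14/3, 10)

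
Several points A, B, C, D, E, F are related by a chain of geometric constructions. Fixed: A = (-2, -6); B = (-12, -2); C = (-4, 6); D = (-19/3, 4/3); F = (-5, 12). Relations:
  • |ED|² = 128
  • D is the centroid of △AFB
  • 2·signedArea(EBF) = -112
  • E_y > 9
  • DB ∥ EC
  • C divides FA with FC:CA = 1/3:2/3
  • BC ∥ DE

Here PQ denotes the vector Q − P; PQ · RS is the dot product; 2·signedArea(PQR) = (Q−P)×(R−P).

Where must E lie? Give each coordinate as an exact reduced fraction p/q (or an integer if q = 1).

1. E_x = 5/3  [DB ∥ EC ∩ BC ∥ DE]
2. E_y = 28/3  [DB ∥ EC ∩ BC ∥ DE]
   → E = (5/3, 28/3)

E = (5/3, 28/3)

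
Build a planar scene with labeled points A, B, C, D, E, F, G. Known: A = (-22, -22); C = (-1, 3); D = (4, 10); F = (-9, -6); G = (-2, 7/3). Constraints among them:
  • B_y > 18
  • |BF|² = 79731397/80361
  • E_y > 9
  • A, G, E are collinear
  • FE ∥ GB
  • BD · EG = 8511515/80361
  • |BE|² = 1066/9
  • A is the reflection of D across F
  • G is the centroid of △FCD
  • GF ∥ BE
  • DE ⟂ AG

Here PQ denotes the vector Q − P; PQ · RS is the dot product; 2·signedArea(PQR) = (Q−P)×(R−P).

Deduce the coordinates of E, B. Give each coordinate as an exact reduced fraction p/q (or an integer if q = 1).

1. E_x = 37322/8929  [A, G, E are collinear ∩ DE ⟂ AG]
2. E_y = 87970/8929  [A, G, E are collinear ∩ DE ⟂ AG]
   → E = (37322/8929, 87970/8929)
3. B_x = 99825/8929  [GF ∥ BE ∩ FE ∥ GB]
4. B_y = 487135/26787  [GF ∥ BE ∩ FE ∥ GB]
   → B = (99825/8929, 487135/26787)

B = (99825/8929, 487135/26787)
E = (37322/8929, 87970/8929)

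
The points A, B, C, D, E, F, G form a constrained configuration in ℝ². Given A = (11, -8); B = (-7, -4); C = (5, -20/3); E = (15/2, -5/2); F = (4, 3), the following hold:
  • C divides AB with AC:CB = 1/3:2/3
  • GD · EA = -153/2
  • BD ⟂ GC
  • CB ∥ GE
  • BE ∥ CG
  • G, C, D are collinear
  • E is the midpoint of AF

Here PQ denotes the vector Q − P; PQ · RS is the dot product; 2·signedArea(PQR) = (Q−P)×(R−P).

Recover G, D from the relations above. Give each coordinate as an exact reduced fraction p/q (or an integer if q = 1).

D = (-33/5, -118/15)
G = (39/2, -31/6)

1. G_x = 39/2  [CB ∥ GE ∩ BE ∥ CG]
2. G_y = -31/6  [CB ∥ GE ∩ BE ∥ CG]
   → G = (39/2, -31/6)
3. D_x = -33/5  [G, C, D are collinear ∩ BD ⟂ GC]
4. D_y = -118/15  [G, C, D are collinear ∩ BD ⟂ GC]
   → D = (-33/5, -118/15)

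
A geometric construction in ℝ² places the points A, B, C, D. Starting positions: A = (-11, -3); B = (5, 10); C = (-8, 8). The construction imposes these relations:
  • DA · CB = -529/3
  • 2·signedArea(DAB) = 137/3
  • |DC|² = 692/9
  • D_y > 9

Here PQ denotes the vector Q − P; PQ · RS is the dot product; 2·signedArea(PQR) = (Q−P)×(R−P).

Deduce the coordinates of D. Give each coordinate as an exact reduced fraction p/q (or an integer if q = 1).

D = (2/3, 28/3)

1. D_x = 2/3  [2·signedArea(DAB) = 137/3 ∩ DA · CB = -529/3]
2. D_y = 28/3  [2·signedArea(DAB) = 137/3 ∩ DA · CB = -529/3]
   → D = (2/3, 28/3)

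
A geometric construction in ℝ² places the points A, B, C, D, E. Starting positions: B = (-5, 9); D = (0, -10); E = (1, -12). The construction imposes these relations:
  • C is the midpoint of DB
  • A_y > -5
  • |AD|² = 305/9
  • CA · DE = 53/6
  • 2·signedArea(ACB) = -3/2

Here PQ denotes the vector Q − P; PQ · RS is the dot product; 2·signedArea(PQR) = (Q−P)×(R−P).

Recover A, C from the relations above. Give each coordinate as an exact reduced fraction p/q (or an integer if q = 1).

A = (-4/3, -13/3)
C = (-5/2, -1/2)

1. C_x = -5/2  [C is the midpoint of DB]
2. C_y = -1/2  [C is the midpoint of DB]
   → C = (-5/2, -1/2)
3. A_x = -4/3  [2·signedArea(ACB) = -3/2 ∩ CA · DE = 53/6]
4. A_y = -13/3  [2·signedArea(ACB) = -3/2 ∩ CA · DE = 53/6]
   → A = (-4/3, -13/3)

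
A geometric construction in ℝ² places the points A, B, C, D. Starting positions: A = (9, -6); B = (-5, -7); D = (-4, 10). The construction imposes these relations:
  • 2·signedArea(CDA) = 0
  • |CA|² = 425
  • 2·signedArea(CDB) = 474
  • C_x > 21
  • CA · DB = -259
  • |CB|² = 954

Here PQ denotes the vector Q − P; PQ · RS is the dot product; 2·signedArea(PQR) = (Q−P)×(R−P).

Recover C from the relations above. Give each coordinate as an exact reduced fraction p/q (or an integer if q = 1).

1. C_x = 22  [2·signedArea(CDA) = 0 ∩ CA · DB = -259]
2. C_y = -22  [2·signedArea(CDA) = 0 ∩ CA · DB = -259]
   → C = (22, -22)

C = (22, -22)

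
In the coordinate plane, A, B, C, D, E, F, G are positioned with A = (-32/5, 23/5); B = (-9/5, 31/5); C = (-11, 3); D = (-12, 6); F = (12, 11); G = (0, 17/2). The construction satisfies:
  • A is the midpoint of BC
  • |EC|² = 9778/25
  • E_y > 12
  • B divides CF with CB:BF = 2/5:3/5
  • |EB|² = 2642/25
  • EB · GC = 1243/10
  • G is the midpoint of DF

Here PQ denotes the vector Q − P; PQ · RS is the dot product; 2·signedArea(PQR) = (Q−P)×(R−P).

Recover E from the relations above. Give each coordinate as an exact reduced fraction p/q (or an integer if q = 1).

1. E_x = 32/5  [line 11·x + 11/2·y + -693/5 = 0 ∩ |EB|² = 2642/25]
2. E_y = 62/5  [line 11·x + 11/2·y + -693/5 = 0 ∩ |EB|² = 2642/25]
   → E = (32/5, 62/5)

E = (32/5, 62/5)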